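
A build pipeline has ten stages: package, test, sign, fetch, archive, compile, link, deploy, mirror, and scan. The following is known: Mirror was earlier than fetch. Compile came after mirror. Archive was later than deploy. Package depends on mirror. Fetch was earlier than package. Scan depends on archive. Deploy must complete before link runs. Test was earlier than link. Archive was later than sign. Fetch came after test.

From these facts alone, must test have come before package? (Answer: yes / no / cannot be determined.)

Chain the constraints: test → fetch → package. Each link is directly stated, so test comes before package.

yes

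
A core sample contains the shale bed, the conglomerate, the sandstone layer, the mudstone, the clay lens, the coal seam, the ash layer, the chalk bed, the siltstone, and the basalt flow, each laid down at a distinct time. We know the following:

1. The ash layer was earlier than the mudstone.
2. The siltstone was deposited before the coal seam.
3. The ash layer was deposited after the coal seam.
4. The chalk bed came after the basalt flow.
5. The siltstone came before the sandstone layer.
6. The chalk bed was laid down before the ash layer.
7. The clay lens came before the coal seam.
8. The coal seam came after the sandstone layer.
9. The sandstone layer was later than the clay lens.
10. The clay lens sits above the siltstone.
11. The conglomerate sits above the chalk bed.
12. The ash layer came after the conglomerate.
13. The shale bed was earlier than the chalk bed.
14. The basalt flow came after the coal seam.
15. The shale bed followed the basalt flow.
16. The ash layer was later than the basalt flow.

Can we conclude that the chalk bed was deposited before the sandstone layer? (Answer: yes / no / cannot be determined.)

Tracing the constraints gives the sandstone layer → the coal seam → the basalt flow → the chalk bed, so the sandstone layer must come before the chalk bed.
That means the chalk bed cannot be before the sandstone layer.

no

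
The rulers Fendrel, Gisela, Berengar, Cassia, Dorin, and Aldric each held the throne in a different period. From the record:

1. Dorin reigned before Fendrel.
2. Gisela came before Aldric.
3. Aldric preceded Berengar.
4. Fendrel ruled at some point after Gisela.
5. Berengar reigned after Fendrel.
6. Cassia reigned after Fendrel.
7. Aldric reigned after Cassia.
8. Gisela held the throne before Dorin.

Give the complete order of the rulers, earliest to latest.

Gisela, Dorin, Fendrel, Cassia, Aldric, Berengar

The constraints fix every adjacent pair, so only one ordering works:
Gisela → Dorin → Fendrel → Cassia → Aldric → Berengar.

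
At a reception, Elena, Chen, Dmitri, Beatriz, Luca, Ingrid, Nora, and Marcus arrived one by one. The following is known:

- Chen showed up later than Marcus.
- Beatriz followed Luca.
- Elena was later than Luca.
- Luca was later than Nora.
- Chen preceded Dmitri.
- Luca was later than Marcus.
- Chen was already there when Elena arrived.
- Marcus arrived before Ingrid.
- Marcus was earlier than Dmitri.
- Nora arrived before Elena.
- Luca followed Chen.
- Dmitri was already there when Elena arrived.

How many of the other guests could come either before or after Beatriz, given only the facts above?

3

Forced before Beatriz: Chen, Luca, Marcus, and Nora.
That leaves Dmitri, Elena, and Ingrid with no forced order relative to Beatriz — 3.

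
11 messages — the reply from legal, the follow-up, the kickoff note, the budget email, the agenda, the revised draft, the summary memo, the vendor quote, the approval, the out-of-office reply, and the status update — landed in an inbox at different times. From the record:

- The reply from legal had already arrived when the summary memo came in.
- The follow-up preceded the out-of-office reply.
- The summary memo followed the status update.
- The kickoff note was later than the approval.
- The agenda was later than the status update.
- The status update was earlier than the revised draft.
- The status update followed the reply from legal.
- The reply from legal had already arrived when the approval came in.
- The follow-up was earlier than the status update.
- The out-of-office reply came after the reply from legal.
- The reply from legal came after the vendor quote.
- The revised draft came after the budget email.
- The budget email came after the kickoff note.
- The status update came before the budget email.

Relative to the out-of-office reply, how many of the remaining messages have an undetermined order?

Forced before the out-of-office reply: the follow-up, the reply from legal, and the vendor quote.
That leaves the agenda, the approval, the budget email, the kickoff note, the revised draft, the status update, and the summary memo with no forced order relative to the out-of-office reply — 7.

7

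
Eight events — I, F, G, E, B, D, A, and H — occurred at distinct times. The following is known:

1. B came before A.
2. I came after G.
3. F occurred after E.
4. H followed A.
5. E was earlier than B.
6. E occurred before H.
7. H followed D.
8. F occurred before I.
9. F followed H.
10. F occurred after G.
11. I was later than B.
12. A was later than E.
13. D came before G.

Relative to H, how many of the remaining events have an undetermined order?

1

Forced before H: A, B, D, and E; forced after H: F and I.
That leaves G with no forced order relative to H — 1.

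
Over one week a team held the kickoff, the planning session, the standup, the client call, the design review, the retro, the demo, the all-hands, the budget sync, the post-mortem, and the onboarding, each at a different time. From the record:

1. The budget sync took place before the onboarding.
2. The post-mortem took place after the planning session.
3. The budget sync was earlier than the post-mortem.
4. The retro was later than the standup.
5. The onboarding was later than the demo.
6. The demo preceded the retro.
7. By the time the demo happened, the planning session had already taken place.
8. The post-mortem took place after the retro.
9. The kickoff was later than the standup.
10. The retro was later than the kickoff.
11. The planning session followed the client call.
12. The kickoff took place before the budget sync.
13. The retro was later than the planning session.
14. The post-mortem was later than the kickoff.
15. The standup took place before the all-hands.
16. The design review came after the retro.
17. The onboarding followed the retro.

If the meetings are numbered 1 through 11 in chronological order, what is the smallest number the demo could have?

3

The client call and the planning session must both come before the demo — 2 forced predecessors.
Nothing else is forced ahead of the demo, so its earliest slot is position 2 + 1 = 3.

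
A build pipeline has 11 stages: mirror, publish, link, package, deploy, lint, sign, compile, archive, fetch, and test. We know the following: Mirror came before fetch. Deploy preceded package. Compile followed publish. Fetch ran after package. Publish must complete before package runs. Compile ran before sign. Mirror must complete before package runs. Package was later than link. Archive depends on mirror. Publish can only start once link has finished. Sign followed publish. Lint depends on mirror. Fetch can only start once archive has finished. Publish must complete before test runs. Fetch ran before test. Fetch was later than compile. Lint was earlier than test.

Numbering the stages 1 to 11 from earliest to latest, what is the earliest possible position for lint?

Mirror must come before lint — 1 forced predecessor.
Nothing else is forced ahead of lint, so its earliest slot is position 1 + 1 = 2.

2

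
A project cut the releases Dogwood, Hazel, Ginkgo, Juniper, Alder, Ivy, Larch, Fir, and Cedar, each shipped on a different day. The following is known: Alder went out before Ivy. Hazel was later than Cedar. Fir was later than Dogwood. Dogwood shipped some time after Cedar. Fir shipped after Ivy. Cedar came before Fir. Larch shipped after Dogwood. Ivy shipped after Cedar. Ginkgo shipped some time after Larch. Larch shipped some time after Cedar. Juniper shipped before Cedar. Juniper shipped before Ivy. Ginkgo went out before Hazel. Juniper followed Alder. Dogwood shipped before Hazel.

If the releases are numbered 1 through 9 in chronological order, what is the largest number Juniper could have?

2

Juniper must come before Cedar, Dogwood, Fir, Ginkgo, Hazel, Ivy, and Larch — 7 releases forced after it.
Everything else can be placed before Juniper in some valid order, so Juniper can sit as late as position 9 − 7 = 2.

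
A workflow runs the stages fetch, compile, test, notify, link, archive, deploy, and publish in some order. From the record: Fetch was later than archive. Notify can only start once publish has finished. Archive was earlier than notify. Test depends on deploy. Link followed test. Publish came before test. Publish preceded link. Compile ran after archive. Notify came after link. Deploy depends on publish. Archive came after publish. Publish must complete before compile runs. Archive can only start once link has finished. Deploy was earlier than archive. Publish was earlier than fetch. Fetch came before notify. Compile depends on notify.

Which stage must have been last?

compile

Every other stage has a chain of constraints placing it before compile, so compile is last.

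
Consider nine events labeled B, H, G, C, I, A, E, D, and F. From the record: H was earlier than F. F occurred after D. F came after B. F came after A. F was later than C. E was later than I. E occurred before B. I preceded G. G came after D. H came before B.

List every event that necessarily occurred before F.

Directly stated before F: A, B, C, D, and H.
E reaches F via E → B → F.
I reaches F via I → E → B → F.
No chain forces G ahead of F.

A, B, C, D, E, H, I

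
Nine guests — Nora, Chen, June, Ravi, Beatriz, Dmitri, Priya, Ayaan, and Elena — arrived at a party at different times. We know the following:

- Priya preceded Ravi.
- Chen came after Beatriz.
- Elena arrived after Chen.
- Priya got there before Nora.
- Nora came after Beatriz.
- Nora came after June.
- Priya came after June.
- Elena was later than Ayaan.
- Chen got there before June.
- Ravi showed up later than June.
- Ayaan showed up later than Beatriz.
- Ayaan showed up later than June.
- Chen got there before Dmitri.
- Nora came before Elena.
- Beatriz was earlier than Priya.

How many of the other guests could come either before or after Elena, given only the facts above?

Forced before Elena: Ayaan, Beatriz, Chen, June, Nora, and Priya.
That leaves Dmitri and Ravi with no forced order relative to Elena — 2.

2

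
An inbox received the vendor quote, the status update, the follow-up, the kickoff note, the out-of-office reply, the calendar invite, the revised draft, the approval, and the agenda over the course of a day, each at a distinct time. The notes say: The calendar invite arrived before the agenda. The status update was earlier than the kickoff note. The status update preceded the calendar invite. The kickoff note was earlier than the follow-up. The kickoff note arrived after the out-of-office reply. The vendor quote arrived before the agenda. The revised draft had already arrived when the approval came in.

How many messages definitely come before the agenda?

Directly stated before the agenda: the calendar invite and the vendor quote.
The status update reaches the agenda via the status update → the calendar invite → the agenda.
No chain forces the approval (or any of the others) ahead of the agenda.
That's the calendar invite, the status update, and the vendor quote — 3 in all.

3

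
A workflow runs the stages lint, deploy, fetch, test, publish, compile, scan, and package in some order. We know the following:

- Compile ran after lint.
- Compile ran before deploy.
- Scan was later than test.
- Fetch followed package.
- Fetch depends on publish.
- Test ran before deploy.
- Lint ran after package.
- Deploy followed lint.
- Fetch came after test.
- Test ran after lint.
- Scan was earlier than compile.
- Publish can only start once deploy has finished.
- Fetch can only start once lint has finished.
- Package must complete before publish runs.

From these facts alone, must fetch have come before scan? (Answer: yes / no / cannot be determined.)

Tracing the constraints gives scan → compile → deploy → publish → fetch, so scan must come before fetch.
That means fetch cannot be before scan.

no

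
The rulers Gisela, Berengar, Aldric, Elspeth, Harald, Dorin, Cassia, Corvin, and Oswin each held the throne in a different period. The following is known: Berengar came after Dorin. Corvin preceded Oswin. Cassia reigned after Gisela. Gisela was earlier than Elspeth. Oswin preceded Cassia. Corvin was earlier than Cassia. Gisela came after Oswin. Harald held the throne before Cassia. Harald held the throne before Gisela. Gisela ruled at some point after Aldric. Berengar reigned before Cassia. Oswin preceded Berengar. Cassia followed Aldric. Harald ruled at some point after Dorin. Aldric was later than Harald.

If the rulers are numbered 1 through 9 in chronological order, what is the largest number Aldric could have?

Aldric must come before Cassia, Elspeth, and Gisela — 3 rulers forced after them.
Everything else can be placed before Aldric in some valid order, so Aldric can sit as late as position 9 − 3 = 6.

6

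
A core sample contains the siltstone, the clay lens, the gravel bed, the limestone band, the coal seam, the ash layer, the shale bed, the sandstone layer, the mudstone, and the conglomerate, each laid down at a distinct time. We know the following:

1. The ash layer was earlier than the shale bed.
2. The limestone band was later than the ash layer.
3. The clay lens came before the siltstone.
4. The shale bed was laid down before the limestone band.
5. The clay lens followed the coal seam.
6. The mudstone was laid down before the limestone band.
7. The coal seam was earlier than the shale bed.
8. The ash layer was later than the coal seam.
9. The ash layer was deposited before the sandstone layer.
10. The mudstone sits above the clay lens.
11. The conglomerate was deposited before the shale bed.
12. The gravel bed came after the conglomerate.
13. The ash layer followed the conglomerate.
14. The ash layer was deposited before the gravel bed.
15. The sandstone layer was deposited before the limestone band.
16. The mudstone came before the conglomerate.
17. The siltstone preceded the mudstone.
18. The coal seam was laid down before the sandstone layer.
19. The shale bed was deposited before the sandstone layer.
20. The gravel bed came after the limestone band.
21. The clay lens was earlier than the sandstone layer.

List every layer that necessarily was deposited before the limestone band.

Directly stated before the limestone band: the ash layer, the mudstone, the sandstone layer, and the shale bed.
The clay lens reaches the limestone band via the clay lens → the mudstone → the limestone band.
The coal seam reaches the limestone band via the coal seam → the ash layer → the limestone band.
The conglomerate reaches the limestone band via the conglomerate → the ash layer → the limestone band.
Likewise the siltstone reaches the limestone band by chaining the stated constraints.
No chain forces the gravel bed ahead of the limestone band.

the ash layer, the clay lens, the coal seam, the conglomerate, the mudstone, the sandstone layer, the shale bed, the siltstone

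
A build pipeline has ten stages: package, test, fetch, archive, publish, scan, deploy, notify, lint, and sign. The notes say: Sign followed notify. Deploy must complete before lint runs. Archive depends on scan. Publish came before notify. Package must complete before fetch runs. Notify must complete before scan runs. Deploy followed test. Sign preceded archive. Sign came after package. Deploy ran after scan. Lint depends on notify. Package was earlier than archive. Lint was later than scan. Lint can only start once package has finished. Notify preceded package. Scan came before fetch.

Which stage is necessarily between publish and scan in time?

notify

Tracing the constraints gives publish → notify → scan, so notify sits after publish and before scan.
No other stage is forced both after publish and before scan.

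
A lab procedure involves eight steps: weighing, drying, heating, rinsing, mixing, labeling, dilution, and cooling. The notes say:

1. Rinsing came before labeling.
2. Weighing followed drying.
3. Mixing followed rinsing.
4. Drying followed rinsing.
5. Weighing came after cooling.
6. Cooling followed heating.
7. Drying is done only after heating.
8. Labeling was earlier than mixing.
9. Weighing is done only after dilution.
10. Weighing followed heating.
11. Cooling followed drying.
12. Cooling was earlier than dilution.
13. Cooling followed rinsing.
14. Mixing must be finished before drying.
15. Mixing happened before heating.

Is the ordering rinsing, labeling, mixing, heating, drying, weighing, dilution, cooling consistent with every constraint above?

The constraints require cooling before weighing, but in the proposed sequence weighing appears ahead of cooling. That one violation is enough.

no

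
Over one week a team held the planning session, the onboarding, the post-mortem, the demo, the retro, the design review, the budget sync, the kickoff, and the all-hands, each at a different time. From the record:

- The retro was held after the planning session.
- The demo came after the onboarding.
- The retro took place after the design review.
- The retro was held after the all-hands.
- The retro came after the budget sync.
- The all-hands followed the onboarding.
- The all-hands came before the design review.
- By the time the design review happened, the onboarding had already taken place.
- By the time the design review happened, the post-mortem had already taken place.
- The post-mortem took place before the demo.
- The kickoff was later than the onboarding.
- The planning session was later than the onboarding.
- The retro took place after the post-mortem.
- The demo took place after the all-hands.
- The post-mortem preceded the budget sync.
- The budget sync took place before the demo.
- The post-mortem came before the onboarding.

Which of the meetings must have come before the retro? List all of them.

the all-hands, the budget sync, the design review, the onboarding, the planning session, the post-mortem

Directly stated before the retro: the all-hands, the budget sync, the design review, the planning session, and the post-mortem.
The onboarding reaches the retro via the onboarding → the planning session → the retro.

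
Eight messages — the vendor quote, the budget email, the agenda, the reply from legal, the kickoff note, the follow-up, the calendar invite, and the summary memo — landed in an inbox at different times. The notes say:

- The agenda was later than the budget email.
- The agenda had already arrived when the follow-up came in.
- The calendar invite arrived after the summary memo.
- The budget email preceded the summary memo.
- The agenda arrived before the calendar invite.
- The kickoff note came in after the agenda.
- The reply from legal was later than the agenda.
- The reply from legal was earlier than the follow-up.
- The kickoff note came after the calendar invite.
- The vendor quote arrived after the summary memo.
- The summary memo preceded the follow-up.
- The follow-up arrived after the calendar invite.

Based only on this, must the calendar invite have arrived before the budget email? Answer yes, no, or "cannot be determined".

Tracing the constraints gives the budget email → the agenda → the calendar invite, so the budget email must come before the calendar invite.
That means the calendar invite cannot be before the budget email.

no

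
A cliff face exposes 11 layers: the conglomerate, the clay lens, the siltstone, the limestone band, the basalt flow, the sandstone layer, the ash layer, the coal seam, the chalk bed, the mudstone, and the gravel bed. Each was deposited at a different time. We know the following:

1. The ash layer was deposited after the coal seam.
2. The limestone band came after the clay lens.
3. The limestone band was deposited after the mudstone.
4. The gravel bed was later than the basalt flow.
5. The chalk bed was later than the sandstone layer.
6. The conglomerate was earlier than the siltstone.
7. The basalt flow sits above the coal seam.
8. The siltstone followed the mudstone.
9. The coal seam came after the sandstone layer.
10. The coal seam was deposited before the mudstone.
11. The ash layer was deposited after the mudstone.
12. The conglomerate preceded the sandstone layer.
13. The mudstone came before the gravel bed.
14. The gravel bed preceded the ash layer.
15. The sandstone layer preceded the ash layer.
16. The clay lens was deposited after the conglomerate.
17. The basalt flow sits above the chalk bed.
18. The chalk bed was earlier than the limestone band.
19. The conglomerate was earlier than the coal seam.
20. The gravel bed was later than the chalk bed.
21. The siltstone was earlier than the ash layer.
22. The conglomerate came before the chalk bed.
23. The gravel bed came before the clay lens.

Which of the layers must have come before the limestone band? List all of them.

Directly stated before the limestone band: the chalk bed, the clay lens, and the mudstone.
The basalt flow reaches the limestone band via the basalt flow → the gravel bed → the clay lens → the limestone band.
The coal seam reaches the limestone band via the coal seam → the mudstone → the limestone band.
The conglomerate reaches the limestone band via the conglomerate → the clay lens → the limestone band.
Likewise the gravel bed and the sandstone layer each reach the limestone band by chaining the stated constraints.
No chain forces the siltstone (or any of the others) ahead of the limestone band.

the basalt flow, the chalk bed, the clay lens, the coal seam, the conglomerate, the gravel bed, the mudstone, the sandstone layer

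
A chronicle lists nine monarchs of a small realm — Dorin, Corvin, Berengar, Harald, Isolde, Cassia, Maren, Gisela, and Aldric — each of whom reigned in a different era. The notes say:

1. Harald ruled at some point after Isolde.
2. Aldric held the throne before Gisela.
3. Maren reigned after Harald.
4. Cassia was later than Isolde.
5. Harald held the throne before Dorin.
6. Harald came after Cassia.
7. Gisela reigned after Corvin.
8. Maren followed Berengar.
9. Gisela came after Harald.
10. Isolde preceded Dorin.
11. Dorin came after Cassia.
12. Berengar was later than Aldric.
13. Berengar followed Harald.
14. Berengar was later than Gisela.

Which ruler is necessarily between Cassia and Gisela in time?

Tracing the constraints gives Cassia → Harald → Gisela, so Harald sits after Cassia and before Gisela.
No other ruler is forced both after Cassia and before Gisela.

Harald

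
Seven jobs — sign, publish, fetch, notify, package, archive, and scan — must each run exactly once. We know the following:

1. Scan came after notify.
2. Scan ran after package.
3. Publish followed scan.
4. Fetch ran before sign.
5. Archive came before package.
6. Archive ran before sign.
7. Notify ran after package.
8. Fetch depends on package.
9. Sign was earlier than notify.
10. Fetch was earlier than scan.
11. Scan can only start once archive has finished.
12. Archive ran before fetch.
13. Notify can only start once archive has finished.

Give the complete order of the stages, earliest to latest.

archive, package, fetch, sign, notify, scan, publish

The constraints fix every adjacent pair, so only one ordering works:
archive → package → fetch → sign → notify → scan → publish.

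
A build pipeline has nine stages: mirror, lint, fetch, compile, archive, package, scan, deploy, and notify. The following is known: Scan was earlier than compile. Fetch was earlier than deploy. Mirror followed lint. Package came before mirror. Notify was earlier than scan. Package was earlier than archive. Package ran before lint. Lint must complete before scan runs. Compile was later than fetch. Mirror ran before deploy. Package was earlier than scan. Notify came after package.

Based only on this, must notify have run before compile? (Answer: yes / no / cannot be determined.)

yes

Chain the constraints: notify → scan → compile. Each link is directly stated, so notify comes before compile.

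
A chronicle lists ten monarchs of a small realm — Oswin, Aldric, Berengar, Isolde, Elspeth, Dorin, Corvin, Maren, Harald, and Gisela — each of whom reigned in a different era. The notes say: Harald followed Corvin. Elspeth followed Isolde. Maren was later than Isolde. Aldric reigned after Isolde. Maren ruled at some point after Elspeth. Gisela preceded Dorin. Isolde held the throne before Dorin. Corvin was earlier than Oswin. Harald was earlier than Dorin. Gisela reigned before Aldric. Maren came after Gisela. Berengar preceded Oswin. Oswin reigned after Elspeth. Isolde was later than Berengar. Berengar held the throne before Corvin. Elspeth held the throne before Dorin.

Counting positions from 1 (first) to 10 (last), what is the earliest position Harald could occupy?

Berengar and Corvin must both come before Harald — 2 forced predecessors.
Nothing else is forced ahead of Harald, so their earliest slot is position 2 + 1 = 3.

3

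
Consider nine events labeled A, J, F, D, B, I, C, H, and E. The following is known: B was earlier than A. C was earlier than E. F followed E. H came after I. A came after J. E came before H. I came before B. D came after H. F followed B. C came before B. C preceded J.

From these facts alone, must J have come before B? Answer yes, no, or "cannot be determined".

cannot be determined

No chain of stated constraints runs from J to B, and none runs from B to J either.
So the relative order of J and B is not fixed by the given facts.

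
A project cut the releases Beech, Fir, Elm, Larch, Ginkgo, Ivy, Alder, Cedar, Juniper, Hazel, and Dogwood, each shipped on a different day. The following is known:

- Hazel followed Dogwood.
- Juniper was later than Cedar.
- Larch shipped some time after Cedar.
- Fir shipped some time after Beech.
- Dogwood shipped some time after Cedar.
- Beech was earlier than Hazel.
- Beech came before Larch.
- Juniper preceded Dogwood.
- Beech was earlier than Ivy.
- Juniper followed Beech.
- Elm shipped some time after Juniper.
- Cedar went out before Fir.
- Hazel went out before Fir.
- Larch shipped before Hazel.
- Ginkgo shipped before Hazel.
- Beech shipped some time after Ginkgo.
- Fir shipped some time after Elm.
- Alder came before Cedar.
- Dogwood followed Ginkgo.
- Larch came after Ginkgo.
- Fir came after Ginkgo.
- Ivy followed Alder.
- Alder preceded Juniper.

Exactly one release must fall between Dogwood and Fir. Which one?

Hazel

Tracing the constraints gives Dogwood → Hazel → Fir, so Hazel sits after Dogwood and before Fir.
No other release is forced both after Dogwood and before Fir.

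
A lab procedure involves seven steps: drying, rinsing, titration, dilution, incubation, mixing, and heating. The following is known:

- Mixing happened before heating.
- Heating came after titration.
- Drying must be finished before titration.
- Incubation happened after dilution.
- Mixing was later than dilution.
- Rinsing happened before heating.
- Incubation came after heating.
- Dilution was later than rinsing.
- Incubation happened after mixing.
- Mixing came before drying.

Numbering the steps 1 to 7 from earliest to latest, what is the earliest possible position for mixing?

3

Dilution and rinsing must both come before mixing — 2 forced predecessors.
Nothing else is forced ahead of mixing, so its earliest slot is position 2 + 1 = 3.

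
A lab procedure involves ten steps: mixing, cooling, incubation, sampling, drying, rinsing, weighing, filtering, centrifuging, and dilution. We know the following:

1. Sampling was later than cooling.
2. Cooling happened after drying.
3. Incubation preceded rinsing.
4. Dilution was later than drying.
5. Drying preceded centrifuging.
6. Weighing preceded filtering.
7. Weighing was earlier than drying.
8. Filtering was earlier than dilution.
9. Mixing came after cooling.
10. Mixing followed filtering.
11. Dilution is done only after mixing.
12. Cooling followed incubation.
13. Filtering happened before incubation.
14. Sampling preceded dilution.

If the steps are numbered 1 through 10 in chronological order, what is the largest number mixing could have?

9

Mixing must come before dilution — 1 step forced after it.
Everything else can be placed before mixing in some valid order, so mixing can sit as late as position 10 − 1 = 9.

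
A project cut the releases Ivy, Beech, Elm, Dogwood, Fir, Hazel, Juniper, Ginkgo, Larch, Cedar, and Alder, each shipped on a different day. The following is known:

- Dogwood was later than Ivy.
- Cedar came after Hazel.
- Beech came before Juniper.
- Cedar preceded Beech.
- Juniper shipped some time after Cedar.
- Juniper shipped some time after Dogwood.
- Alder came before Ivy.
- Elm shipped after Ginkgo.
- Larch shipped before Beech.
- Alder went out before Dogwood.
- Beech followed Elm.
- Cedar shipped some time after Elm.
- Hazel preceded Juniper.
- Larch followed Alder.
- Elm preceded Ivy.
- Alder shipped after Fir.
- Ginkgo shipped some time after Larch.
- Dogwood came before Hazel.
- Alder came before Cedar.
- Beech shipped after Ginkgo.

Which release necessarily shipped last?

Every other release has a chain of constraints placing it before Juniper, so Juniper is last.

Juniper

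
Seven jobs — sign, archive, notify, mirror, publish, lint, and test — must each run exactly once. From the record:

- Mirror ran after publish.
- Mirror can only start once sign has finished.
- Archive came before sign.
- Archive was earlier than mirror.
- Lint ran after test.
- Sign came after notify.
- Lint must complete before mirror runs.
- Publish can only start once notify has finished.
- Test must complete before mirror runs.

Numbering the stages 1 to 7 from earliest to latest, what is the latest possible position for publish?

Publish must come before mirror — 1 stage forced after it.
Everything else can be placed before publish in some valid order, so publish can sit as late as position 7 − 1 = 6.

6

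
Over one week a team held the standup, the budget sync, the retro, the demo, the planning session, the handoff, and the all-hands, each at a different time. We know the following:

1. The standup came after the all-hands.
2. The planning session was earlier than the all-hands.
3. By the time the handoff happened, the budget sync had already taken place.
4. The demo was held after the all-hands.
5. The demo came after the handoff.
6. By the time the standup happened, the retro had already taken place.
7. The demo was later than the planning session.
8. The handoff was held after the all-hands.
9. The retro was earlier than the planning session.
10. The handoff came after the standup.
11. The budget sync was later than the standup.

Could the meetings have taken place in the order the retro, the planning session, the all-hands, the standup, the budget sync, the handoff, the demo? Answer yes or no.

Check each stated constraint against the proposed order — e.g. the all-hands is ahead of the demo; the planning session is ahead of the demo. Every pair is in the required order; nothing is violated.

yes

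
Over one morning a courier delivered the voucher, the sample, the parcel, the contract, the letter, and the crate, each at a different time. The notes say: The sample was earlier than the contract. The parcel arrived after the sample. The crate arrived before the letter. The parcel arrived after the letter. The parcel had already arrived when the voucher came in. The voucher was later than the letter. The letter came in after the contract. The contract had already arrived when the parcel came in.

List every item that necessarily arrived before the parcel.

the contract, the crate, the letter, the sample

Directly stated before the parcel: the contract, the letter, and the sample.
The crate reaches the parcel via the crate → the letter → the parcel.
No chain forces the voucher ahead of the parcel.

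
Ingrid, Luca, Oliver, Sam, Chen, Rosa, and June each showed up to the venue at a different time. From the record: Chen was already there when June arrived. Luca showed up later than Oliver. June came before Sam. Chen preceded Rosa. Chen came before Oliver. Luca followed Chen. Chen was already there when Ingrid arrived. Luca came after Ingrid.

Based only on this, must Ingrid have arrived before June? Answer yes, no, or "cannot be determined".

cannot be determined

No chain of stated constraints runs from Ingrid to June, and none runs from June to Ingrid either.
So the relative order of Ingrid and June is not fixed by the given facts.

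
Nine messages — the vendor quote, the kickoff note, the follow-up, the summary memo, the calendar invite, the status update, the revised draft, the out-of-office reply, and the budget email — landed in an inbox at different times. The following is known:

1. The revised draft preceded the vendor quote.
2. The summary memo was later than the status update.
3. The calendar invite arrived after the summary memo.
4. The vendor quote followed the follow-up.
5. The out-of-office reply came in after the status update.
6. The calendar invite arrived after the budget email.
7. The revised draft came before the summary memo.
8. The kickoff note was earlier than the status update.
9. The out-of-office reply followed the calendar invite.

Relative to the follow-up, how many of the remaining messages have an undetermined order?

Forced after the follow-up: the vendor quote.
That leaves the budget email, the calendar invite, the kickoff note, the out-of-office reply, the revised draft, the status update, and the summary memo with no forced order relative to the follow-up — 7.

7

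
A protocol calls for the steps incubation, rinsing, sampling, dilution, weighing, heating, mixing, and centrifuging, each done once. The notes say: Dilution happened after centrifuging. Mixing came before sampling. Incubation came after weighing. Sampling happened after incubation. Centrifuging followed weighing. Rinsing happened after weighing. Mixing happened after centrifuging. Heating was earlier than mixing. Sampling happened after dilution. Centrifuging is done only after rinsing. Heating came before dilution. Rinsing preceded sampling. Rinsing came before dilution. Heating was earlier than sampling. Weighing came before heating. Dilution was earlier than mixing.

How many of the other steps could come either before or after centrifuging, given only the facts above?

Forced before centrifuging: rinsing and weighing; forced after centrifuging: dilution, mixing, and sampling.
That leaves heating and incubation with no forced order relative to centrifuging — 2.

2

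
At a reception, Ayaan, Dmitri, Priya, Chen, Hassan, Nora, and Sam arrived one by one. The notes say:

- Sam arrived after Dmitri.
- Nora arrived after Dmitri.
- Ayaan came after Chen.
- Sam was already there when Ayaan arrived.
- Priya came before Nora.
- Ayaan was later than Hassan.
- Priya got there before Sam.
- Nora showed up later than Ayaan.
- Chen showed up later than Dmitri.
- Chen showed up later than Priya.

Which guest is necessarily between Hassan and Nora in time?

Ayaan

Tracing the constraints gives Hassan → Ayaan → Nora, so Ayaan sits after Hassan and before Nora.
No other guest is forced both after Hassan and before Nora.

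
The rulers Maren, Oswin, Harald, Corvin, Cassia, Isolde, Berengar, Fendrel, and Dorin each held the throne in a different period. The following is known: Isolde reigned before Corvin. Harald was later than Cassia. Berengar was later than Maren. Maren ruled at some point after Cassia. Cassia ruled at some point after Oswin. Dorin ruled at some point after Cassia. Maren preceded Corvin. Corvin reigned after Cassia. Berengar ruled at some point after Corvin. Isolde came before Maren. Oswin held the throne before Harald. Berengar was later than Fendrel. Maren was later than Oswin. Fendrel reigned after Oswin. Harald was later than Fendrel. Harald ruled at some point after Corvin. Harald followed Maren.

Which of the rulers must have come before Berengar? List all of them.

Cassia, Corvin, Fendrel, Isolde, Maren, Oswin

Directly stated before Berengar: Corvin, Fendrel, and Maren.
Cassia reaches Berengar via Cassia → Corvin → Berengar.
Isolde reaches Berengar via Isolde → Corvin → Berengar.
Oswin reaches Berengar via Oswin → Fendrel → Berengar.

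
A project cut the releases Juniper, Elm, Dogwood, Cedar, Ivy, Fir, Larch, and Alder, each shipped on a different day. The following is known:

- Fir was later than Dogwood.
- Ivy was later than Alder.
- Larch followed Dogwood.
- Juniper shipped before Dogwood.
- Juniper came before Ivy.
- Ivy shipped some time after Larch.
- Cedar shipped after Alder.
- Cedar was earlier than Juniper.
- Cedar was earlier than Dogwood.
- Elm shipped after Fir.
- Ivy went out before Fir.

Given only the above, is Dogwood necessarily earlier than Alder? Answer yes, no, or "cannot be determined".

no

Tracing the constraints gives Alder → Cedar → Dogwood, so Alder must come before Dogwood.
That means Dogwood cannot be before Alder.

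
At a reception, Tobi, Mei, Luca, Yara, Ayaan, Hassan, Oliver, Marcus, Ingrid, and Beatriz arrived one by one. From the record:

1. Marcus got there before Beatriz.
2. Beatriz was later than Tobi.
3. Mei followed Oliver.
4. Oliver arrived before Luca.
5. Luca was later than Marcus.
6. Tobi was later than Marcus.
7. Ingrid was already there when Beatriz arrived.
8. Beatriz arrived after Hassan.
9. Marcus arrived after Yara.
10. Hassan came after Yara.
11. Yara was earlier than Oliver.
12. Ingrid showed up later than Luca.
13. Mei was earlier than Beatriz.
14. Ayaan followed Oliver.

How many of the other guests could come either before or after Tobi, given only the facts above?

Forced before Tobi: Marcus and Yara; forced after Tobi: Beatriz.
That leaves Ayaan, Hassan, Ingrid, Luca, Mei, and Oliver with no forced order relative to Tobi — 6.

6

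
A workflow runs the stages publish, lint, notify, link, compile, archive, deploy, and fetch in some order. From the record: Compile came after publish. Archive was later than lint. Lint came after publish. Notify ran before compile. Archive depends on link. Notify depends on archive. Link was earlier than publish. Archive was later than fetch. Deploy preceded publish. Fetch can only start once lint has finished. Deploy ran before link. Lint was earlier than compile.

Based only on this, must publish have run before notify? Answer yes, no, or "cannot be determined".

Chain the constraints: publish → lint → archive → notify. Each link is directly stated, so publish comes before notify.

yes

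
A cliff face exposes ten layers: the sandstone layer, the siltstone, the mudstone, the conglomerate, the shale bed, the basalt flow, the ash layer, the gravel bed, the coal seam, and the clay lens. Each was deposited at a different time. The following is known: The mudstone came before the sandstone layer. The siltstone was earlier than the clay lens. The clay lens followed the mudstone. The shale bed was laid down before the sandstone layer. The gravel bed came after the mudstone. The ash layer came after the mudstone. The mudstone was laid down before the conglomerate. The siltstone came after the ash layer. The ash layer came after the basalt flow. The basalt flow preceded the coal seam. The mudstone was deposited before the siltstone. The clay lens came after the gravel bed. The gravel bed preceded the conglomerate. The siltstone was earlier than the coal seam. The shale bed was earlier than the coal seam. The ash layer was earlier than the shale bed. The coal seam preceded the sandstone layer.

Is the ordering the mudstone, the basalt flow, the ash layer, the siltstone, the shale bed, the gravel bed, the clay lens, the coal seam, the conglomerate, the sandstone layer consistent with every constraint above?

yes

Check each stated constraint against the proposed order — e.g. the mudstone is ahead of the conglomerate; the mudstone is ahead of the sandstone layer. Every pair is in the required order; nothing is violated.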